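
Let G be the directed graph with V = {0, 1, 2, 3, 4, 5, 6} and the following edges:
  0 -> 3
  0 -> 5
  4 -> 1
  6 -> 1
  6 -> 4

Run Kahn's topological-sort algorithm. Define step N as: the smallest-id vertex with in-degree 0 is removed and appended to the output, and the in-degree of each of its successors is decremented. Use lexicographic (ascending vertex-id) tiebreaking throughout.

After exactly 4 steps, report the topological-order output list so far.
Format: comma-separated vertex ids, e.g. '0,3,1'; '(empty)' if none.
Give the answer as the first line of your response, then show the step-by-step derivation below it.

0,2,3,5

step 1: output 0; order=[0]; indeg=(0,2,0,0,1,0,0)
step 2: output 2; order=[0,2]; indeg=(0,2,0,0,1,0,0)
step 3: output 3; order=[0,2,3]; indeg=(0,2,0,0,1,0,0)
step 4: output 5; order=[0,2,3,5]; indeg=(0,2,0,0,1,0,0)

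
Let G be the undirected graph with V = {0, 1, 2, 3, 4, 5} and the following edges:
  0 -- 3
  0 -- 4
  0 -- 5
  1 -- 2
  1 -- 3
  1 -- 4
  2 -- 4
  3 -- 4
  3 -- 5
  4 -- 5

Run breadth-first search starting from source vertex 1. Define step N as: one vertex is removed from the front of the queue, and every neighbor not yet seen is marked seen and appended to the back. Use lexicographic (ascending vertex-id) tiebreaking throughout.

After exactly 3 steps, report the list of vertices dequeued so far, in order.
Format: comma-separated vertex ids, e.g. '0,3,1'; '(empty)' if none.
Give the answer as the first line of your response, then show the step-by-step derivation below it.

1,2,3

step 1: dequeue 1; queue=[2,3,4]; order=1
step 2: dequeue 2; queue=[3,4]; order=1,2
step 3: dequeue 3; queue=[4,0,5]; order=1,2,3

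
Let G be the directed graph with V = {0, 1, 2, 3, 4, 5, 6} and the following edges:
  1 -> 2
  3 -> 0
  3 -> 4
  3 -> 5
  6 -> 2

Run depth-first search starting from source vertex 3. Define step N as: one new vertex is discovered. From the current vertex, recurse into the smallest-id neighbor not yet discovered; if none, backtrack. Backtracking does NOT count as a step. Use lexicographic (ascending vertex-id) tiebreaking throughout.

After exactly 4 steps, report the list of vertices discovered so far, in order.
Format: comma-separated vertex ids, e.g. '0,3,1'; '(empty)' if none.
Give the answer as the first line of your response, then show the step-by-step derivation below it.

3,0,4,5

step 1: discover 3; path=3; order=3
step 2: discover 0; path=3>0; order=3,0
step 3: discover 4; path=3>4; order=3,0,4
step 4: discover 5; path=3>5; order=3,0,4,5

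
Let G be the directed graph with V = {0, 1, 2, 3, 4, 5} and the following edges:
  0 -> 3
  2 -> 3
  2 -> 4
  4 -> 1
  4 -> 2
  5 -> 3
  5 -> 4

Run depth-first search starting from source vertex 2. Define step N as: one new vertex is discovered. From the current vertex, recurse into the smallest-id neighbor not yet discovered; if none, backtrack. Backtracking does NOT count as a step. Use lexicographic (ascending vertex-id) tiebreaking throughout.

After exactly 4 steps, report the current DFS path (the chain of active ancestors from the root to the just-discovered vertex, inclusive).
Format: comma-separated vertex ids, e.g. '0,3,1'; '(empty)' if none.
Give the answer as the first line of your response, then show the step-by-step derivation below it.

2,4,1

step 1: discover 2; path=2; order=2
step 2: discover 3; path=2>3; order=2,3
step 3: discover 4; path=2>4; order=2,3,4
step 4: discover 1; path=2>4>1; order=2,3,4,1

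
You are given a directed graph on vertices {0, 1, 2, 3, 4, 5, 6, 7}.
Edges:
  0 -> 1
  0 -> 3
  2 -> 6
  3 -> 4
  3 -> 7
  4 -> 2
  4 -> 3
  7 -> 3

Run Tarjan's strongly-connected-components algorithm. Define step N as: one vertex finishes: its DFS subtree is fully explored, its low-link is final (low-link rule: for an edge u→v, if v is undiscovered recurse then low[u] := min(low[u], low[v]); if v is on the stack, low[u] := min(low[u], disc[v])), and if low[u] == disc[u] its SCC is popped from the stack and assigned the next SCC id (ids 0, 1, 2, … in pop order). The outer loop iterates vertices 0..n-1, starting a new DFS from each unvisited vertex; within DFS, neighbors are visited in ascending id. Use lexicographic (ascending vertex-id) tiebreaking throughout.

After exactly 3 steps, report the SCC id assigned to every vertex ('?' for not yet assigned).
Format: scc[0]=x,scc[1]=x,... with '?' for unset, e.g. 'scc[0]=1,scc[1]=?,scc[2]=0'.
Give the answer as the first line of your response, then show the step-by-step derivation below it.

scc[0]=?,scc[1]=0,scc[2]=2,scc[3]=?,scc[4]=?,scc[5]=?,scc[6]=1,scc[7]=?

step 1: low=(low[0]=0,low[1]=1,low[2]=?,low[3]=?,low[4]=?,low[5]=?,low[6]=?,low[7]=?); scc=(scc[0]=?,scc[1]=0,scc[2]=?,scc[3]=?,scc[4]=?,scc[5]=?,scc[6]=?,scc[7]=?)
step 2: low=(low[0]=0,low[1]=1,low[2]=4,low[3]=2,low[4]=3,low[5]=?,low[6]=5,low[7]=?); scc=(scc[0]=?,scc[1]=0,scc[2]=?,scc[3]=?,scc[4]=?,scc[5]=?,scc[6]=1,scc[7]=?)
step 3: low=(low[0]=0,low[1]=1,low[2]=4,low[3]=2,low[4]=3,low[5]=?,low[6]=5,low[7]=?); scc=(scc[0]=?,scc[1]=0,scc[2]=2,scc[3]=?,scc[4]=?,scc[5]=?,scc[6]=1,scc[7]=?)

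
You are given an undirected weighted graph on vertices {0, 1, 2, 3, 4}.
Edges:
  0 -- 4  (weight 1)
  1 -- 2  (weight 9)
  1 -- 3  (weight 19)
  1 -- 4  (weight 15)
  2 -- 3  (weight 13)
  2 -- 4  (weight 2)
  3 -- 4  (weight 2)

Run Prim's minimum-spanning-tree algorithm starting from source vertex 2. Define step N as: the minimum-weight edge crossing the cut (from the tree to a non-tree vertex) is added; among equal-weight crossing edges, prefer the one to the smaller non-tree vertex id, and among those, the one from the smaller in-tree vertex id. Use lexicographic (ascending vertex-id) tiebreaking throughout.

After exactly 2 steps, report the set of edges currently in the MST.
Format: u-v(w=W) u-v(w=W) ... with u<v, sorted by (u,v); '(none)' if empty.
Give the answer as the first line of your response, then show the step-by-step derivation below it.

0-4(w=1) 2-4(w=2)

step 1: add edge 2-4 (w=2); MST = {2-4(w=2)}
step 2: add edge 0-4 (w=1); MST = {0-4(w=1) 2-4(w=2)}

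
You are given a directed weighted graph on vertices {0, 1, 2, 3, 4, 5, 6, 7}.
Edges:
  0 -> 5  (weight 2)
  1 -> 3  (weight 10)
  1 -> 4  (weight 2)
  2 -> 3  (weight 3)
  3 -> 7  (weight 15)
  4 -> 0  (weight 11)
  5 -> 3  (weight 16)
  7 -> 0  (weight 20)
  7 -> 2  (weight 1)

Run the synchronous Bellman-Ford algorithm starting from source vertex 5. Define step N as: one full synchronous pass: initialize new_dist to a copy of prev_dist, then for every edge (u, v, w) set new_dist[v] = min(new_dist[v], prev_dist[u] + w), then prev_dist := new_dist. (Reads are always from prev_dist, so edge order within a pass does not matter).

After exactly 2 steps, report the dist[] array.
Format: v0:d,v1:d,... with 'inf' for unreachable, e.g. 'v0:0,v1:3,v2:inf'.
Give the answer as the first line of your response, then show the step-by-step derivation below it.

v0:inf,v1:inf,v2:inf,v3:16,v4:inf,v5:0,v6:inf,v7:31

step 1: dist = v0:inf,v1:inf,v2:inf,v3:16,v4:inf,v5:0,v6:inf,v7:inf
step 2: dist = v0:inf,v1:inf,v2:inf,v3:16,v4:inf,v5:0,v6:inf,v7:31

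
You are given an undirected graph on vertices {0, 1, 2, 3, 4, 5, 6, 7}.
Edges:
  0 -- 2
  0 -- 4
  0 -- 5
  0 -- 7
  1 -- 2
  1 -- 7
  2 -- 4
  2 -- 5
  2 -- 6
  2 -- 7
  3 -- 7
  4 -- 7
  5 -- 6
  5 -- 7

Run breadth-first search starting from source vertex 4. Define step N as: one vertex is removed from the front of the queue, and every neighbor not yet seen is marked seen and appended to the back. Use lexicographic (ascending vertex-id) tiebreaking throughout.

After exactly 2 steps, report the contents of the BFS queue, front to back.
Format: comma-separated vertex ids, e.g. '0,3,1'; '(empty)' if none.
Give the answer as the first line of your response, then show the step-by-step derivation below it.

2,7,5

step 1: dequeue 4; queue=[0,2,7]; order=4
step 2: dequeue 0; queue=[2,7,5]; order=4,0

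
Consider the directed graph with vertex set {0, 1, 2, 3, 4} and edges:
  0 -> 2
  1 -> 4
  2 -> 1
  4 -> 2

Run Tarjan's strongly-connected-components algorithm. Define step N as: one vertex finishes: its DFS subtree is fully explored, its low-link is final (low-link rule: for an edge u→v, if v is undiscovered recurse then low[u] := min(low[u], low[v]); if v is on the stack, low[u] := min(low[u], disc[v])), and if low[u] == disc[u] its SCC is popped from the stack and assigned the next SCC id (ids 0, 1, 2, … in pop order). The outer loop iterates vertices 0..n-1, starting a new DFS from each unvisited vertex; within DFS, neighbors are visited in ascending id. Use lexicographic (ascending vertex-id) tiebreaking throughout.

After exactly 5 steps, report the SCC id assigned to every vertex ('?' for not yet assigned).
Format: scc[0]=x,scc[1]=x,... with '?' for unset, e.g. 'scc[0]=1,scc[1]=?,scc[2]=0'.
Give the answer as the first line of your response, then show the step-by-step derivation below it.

scc[0]=1,scc[1]=0,scc[2]=0,scc[3]=2,scc[4]=0

step 1: low=(low[0]=0,low[1]=2,low[2]=1,low[3]=?,low[4]=1); scc=(scc[0]=?,scc[1]=?,scc[2]=?,scc[3]=?,scc[4]=?)
step 2: low=(low[0]=0,low[1]=1,low[2]=1,low[3]=?,low[4]=1); scc=(scc[0]=?,scc[1]=?,scc[2]=?,scc[3]=?,scc[4]=?)
step 3: low=(low[0]=0,low[1]=1,low[2]=1,low[3]=?,low[4]=1); scc=(scc[0]=?,scc[1]=0,scc[2]=0,scc[3]=?,scc[4]=0)
step 4: low=(low[0]=0,low[1]=1,low[2]=1,low[3]=?,low[4]=1); scc=(scc[0]=1,scc[1]=0,scc[2]=0,scc[3]=?,scc[4]=0)
step 5: low=(low[0]=0,low[1]=1,low[2]=1,low[3]=4,low[4]=1); scc=(scc[0]=1,scc[1]=0,scc[2]=0,scc[3]=2,scc[4]=0)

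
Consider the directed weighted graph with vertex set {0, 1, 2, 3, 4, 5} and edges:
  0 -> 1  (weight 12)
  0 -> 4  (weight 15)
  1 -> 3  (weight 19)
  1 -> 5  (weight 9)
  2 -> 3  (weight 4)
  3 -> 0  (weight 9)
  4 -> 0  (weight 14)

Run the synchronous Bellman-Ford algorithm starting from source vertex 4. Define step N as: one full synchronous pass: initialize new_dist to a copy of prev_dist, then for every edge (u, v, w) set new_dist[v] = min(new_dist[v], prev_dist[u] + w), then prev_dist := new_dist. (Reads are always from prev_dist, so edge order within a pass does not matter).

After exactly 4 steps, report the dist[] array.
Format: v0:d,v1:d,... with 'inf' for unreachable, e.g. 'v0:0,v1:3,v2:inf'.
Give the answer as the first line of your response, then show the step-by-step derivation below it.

v0:14,v1:26,v2:inf,v3:45,v4:0,v5:35

step 1: dist = v0:14,v1:inf,v2:inf,v3:inf,v4:0,v5:inf
step 2: dist = v0:14,v1:26,v2:inf,v3:inf,v4:0,v5:inf
step 3: dist = v0:14,v1:26,v2:inf,v3:45,v4:0,v5:35
step 4: dist = v0:14,v1:26,v2:inf,v3:45,v4:0,v5:35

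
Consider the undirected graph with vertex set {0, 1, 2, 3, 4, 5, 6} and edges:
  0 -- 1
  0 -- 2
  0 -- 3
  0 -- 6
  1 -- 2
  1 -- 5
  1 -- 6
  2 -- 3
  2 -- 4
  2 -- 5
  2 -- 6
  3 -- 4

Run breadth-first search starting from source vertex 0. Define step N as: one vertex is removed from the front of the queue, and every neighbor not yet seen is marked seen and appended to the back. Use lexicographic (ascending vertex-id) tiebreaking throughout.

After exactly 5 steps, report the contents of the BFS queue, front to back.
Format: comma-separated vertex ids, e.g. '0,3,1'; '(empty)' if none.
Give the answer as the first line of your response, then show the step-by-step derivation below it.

5,4

step 1: dequeue 0; queue=[1,2,3,6]; order=0
step 2: dequeue 1; queue=[2,3,6,5]; order=0,1
step 3: dequeue 2; queue=[3,6,5,4]; order=0,1,2
step 4: dequeue 3; queue=[6,5,4]; order=0,1,2,3
step 5: dequeue 6; queue=[5,4]; order=0,1,2,3,6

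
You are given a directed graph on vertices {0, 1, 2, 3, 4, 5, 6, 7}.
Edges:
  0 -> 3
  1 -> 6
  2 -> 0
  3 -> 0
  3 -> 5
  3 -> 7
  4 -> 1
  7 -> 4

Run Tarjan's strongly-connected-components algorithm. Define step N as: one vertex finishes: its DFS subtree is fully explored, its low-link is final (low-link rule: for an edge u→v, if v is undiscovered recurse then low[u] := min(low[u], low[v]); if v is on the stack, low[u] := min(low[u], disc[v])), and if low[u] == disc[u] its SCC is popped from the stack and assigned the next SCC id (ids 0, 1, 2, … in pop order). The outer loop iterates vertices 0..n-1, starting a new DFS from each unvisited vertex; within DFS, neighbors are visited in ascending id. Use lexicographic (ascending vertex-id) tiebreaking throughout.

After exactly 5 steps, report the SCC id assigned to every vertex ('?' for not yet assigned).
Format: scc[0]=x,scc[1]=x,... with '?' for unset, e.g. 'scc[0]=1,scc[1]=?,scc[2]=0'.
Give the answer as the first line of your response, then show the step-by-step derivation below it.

scc[0]=?,scc[1]=2,scc[2]=?,scc[3]=?,scc[4]=3,scc[5]=0,scc[6]=1,scc[7]=4

step 1: low=(low[0]=0,low[1]=?,low[2]=?,low[3]=0,low[4]=?,low[5]=2,low[6]=?,low[7]=?); scc=(scc[0]=?,scc[1]=?,scc[2]=?,scc[3]=?,scc[4]=?,scc[5]=0,scc[6]=?,scc[7]=?)
step 2: low=(low[0]=0,low[1]=5,low[2]=?,low[3]=0,low[4]=4,low[5]=2,low[6]=6,low[7]=3); scc=(scc[0]=?,scc[1]=?,scc[2]=?,scc[3]=?,scc[4]=?,scc[5]=0,scc[6]=1,scc[7]=?)
step 3: low=(low[0]=0,low[1]=5,low[2]=?,low[3]=0,low[4]=4,low[5]=2,low[6]=6,low[7]=3); scc=(scc[0]=?,scc[1]=2,scc[2]=?,scc[3]=?,scc[4]=?,scc[5]=0,scc[6]=1,scc[7]=?)
step 4: low=(low[0]=0,low[1]=5,low[2]=?,low[3]=0,low[4]=4,low[5]=2,low[6]=6,low[7]=3); scc=(scc[0]=?,scc[1]=2,scc[2]=?,scc[3]=?,scc[4]=3,scc[5]=0,scc[6]=1,scc[7]=?)
step 5: low=(low[0]=0,low[1]=5,low[2]=?,low[3]=0,low[4]=4,low[5]=2,low[6]=6,low[7]=3); scc=(scc[0]=?,scc[1]=2,scc[2]=?,scc[3]=?,scc[4]=3,scc[5]=0,scc[6]=1,scc[7]=4)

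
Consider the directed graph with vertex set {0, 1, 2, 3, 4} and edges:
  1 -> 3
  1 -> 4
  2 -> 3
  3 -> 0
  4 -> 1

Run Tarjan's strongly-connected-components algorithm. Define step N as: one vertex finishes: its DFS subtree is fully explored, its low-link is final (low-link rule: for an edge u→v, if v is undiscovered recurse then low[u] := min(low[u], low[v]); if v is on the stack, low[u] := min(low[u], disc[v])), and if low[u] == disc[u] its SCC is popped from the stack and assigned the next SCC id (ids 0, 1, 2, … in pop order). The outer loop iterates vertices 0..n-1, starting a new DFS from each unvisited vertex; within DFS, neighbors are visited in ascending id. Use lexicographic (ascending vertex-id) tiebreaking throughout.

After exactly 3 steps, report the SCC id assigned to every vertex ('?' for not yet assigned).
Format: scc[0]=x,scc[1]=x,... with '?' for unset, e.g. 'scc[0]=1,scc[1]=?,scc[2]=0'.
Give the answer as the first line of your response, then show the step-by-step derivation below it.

scc[0]=0,scc[1]=?,scc[2]=?,scc[3]=1,scc[4]=?

step 1: low=(low[0]=0,low[1]=?,low[2]=?,low[3]=?,low[4]=?); scc=(scc[0]=0,scc[1]=?,scc[2]=?,scc[3]=?,scc[4]=?)
step 2: low=(low[0]=0,low[1]=1,low[2]=?,low[3]=2,low[4]=?); scc=(scc[0]=0,scc[1]=?,scc[2]=?,scc[3]=1,scc[4]=?)
step 3: low=(low[0]=0,low[1]=1,low[2]=?,low[3]=2,low[4]=1); scc=(scc[0]=0,scc[1]=?,scc[2]=?,scc[3]=1,scc[4]=?)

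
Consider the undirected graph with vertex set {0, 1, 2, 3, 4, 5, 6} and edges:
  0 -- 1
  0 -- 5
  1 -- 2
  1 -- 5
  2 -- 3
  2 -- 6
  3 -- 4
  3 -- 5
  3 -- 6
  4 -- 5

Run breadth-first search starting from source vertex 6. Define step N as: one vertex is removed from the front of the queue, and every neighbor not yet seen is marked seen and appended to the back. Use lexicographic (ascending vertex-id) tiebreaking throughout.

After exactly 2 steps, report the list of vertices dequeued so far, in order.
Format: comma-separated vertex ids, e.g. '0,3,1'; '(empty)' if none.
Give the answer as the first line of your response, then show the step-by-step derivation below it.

6,2

step 1: dequeue 6; queue=[2,3]; order=6
step 2: dequeue 2; queue=[3,1]; order=6,2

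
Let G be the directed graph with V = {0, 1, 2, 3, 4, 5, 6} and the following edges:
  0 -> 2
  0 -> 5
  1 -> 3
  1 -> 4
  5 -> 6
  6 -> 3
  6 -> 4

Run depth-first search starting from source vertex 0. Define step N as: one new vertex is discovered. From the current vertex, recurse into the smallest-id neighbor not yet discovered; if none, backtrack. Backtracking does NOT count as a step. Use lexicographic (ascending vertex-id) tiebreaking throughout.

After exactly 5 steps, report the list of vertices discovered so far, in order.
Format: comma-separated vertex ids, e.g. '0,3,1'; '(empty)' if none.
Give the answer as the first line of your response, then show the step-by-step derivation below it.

0,2,5,6,3

step 1: discover 0; path=0; order=0
step 2: discover 2; path=0>2; order=0,2
step 3: discover 5; path=0>5; order=0,2,5
step 4: discover 6; path=0>5>6; order=0,2,5,6
step 5: discover 3; path=0>5>6>3; order=0,2,5,6,3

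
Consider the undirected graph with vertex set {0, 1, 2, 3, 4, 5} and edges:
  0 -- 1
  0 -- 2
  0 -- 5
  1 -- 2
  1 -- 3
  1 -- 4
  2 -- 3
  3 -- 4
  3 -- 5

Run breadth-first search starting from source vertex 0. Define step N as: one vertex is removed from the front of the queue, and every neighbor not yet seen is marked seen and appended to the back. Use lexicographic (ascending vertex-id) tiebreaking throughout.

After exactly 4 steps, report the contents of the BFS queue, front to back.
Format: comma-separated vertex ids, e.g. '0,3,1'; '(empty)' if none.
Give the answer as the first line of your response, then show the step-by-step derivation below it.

3,4

step 1: dequeue 0; queue=[1,2,5]; order=0
step 2: dequeue 1; queue=[2,5,3,4]; order=0,1
step 3: dequeue 2; queue=[5,3,4]; order=0,1,2
step 4: dequeue 5; queue=[3,4]; order=0,1,2,5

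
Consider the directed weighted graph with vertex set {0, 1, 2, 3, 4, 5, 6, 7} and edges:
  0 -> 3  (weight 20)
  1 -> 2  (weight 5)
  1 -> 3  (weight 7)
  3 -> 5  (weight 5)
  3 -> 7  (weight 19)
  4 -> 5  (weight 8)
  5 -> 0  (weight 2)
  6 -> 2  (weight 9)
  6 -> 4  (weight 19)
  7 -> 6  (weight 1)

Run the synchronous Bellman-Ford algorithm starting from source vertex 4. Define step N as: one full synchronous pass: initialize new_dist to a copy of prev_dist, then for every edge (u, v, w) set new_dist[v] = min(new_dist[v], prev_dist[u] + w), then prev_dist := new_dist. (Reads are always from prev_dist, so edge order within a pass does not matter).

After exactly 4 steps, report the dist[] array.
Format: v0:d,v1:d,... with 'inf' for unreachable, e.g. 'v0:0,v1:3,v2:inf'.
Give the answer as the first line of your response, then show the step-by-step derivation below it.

v0:10,v1:inf,v2:inf,v3:30,v4:0,v5:8,v6:inf,v7:49

step 1: dist = v0:inf,v1:inf,v2:inf,v3:inf,v4:0,v5:8,v6:inf,v7:inf
step 2: dist = v0:10,v1:inf,v2:inf,v3:inf,v4:0,v5:8,v6:inf,v7:inf
step 3: dist = v0:10,v1:inf,v2:inf,v3:30,v4:0,v5:8,v6:inf,v7:inf
step 4: dist = v0:10,v1:inf,v2:inf,v3:30,v4:0,v5:8,v6:inf,v7:49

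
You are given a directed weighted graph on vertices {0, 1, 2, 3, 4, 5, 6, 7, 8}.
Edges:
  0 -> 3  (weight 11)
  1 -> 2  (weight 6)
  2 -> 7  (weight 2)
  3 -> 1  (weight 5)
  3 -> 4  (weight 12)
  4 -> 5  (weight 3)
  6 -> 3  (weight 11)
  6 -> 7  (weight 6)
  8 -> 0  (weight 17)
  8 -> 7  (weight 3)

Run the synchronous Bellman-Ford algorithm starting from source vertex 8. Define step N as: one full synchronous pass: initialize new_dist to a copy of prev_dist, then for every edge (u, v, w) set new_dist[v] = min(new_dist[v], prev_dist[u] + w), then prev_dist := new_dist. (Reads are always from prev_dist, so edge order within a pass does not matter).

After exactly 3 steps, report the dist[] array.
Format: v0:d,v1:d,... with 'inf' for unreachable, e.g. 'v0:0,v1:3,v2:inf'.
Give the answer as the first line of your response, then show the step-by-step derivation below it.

v0:17,v1:33,v2:inf,v3:28,v4:40,v5:inf,v6:inf,v7:3,v8:0

step 1: dist = v0:17,v1:inf,v2:inf,v3:inf,v4:inf,v5:inf,v6:inf,v7:3,v8:0
step 2: dist = v0:17,v1:inf,v2:inf,v3:28,v4:inf,v5:inf,v6:inf,v7:3,v8:0
step 3: dist = v0:17,v1:33,v2:inf,v3:28,v4:40,v5:inf,v6:inf,v7:3,v8:0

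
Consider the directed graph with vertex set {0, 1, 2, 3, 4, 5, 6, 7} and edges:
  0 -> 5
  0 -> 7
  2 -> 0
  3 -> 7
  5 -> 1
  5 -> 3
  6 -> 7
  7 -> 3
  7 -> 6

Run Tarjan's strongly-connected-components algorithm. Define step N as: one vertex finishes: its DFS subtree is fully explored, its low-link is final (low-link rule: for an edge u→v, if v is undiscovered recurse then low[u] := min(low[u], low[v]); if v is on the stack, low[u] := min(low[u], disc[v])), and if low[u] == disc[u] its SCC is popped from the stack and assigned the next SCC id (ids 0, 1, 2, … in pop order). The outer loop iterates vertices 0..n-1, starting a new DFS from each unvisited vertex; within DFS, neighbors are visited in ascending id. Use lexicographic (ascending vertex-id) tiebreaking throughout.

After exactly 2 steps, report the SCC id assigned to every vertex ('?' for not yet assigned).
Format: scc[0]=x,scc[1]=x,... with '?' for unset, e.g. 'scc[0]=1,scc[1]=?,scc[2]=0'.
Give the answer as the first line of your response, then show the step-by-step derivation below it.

scc[0]=?,scc[1]=0,scc[2]=?,scc[3]=?,scc[4]=?,scc[5]=?,scc[6]=?,scc[7]=?

step 1: low=(low[0]=0,low[1]=2,low[2]=?,low[3]=?,low[4]=?,low[5]=1,low[6]=?,low[7]=?); scc=(scc[0]=?,scc[1]=0,scc[2]=?,scc[3]=?,scc[4]=?,scc[5]=?,scc[6]=?,scc[7]=?)
step 2: low=(low[0]=0,low[1]=2,low[2]=?,low[3]=3,low[4]=?,low[5]=1,low[6]=4,low[7]=3); scc=(scc[0]=?,scc[1]=0,scc[2]=?,scc[3]=?,scc[4]=?,scc[5]=?,scc[6]=?,scc[7]=?)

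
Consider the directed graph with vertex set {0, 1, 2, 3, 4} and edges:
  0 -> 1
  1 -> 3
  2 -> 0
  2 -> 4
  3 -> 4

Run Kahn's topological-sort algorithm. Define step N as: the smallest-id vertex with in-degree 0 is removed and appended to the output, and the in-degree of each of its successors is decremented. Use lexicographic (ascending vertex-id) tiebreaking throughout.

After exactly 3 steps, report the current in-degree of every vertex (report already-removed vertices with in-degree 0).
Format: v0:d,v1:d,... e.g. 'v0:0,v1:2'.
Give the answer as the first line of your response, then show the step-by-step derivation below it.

v0:0,v1:0,v2:0,v3:0,v4:1

step 1: output 2; order=[2]; indeg=(0,1,0,1,1)
step 2: output 0; order=[2,0]; indeg=(0,0,0,1,1)
step 3: output 1; order=[2,0,1]; indeg=(0,0,0,0,1)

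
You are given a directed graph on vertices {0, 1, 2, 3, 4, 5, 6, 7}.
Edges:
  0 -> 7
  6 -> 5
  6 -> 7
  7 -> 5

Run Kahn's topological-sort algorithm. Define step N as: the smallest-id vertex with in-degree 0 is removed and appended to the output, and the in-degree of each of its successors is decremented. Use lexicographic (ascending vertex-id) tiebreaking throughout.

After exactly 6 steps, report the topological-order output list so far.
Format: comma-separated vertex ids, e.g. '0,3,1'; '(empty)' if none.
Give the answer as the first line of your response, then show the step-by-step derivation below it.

0,1,2,3,4,6

step 1: output 0; order=[0]; indeg=(0,0,0,0,0,2,0,1)
step 2: output 1; order=[0,1]; indeg=(0,0,0,0,0,2,0,1)
step 3: output 2; order=[0,1,2]; indeg=(0,0,0,0,0,2,0,1)
step 4: output 3; order=[0,1,2,3]; indeg=(0,0,0,0,0,2,0,1)
step 5: output 4; order=[0,1,2,3,4]; indeg=(0,0,0,0,0,2,0,1)
step 6: output 6; order=[0,1,2,3,4,6]; indeg=(0,0,0,0,0,1,0,0)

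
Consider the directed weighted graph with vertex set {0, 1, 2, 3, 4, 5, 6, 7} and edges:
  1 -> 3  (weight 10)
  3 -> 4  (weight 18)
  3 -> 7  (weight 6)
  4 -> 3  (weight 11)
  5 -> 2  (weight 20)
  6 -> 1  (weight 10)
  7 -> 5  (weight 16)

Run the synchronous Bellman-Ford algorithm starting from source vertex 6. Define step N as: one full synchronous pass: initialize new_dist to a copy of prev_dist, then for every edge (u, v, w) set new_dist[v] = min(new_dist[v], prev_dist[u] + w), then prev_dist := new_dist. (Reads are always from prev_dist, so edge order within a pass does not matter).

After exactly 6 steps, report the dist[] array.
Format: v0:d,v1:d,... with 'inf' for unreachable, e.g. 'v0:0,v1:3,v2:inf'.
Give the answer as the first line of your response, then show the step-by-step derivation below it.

v0:inf,v1:10,v2:62,v3:20,v4:38,v5:42,v6:0,v7:26

step 1: dist = v0:inf,v1:10,v2:inf,v3:inf,v4:inf,v5:inf,v6:0,v7:inf
step 2: dist = v0:inf,v1:10,v2:inf,v3:20,v4:inf,v5:inf,v6:0,v7:inf
step 3: dist = v0:inf,v1:10,v2:inf,v3:20,v4:38,v5:inf,v6:0,v7:26
step 4: dist = v0:inf,v1:10,v2:inf,v3:20,v4:38,v5:42,v6:0,v7:26
step 5: dist = v0:inf,v1:10,v2:62,v3:20,v4:38,v5:42,v6:0,v7:26
step 6: dist = v0:inf,v1:10,v2:62,v3:20,v4:38,v5:42,v6:0,v7:26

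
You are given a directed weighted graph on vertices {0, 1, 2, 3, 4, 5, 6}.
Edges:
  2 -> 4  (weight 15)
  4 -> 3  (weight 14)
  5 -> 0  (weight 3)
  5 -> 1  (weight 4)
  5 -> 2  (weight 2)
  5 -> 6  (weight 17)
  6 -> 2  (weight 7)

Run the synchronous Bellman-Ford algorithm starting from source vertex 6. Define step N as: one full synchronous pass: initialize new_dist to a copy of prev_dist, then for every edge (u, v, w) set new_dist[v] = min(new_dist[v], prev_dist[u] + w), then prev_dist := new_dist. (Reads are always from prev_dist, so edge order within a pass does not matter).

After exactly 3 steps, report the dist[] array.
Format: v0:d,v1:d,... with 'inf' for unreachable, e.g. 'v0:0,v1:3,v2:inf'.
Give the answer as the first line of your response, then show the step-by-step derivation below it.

v0:inf,v1:inf,v2:7,v3:36,v4:22,v5:inf,v6:0

step 1: dist = v0:inf,v1:inf,v2:7,v3:inf,v4:inf,v5:inf,v6:0
step 2: dist = v0:inf,v1:inf,v2:7,v3:inf,v4:22,v5:inf,v6:0
step 3: dist = v0:inf,v1:inf,v2:7,v3:36,v4:22,v5:inf,v6:0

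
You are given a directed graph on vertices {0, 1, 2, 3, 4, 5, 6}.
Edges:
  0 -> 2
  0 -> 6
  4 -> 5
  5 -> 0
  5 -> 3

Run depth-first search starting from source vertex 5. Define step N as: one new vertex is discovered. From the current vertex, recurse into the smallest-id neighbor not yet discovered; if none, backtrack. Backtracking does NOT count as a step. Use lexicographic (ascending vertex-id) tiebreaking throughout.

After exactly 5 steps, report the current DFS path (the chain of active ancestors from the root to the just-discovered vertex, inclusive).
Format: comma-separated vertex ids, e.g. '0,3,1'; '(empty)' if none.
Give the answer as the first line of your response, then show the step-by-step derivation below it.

5,3

step 1: discover 5; path=5; order=5
step 2: discover 0; path=5>0; order=5,0
step 3: discover 2; path=5>0>2; order=5,0,2
step 4: discover 6; path=5>0>6; order=5,0,2,6
step 5: discover 3; path=5>3; order=5,0,2,6,3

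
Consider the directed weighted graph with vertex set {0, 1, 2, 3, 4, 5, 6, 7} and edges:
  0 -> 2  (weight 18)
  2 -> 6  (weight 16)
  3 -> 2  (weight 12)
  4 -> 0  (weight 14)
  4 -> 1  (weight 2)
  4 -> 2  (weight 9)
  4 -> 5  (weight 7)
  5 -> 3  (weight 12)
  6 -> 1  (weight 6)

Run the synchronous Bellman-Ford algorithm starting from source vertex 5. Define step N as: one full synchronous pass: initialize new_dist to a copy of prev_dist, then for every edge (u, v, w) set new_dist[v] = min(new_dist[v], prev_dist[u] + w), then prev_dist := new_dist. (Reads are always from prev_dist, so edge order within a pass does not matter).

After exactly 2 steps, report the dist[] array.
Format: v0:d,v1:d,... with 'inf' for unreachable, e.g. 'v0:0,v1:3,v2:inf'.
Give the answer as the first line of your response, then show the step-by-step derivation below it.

v0:inf,v1:inf,v2:24,v3:12,v4:inf,v5:0,v6:inf,v7:inf

step 1: dist = v0:inf,v1:inf,v2:inf,v3:12,v4:inf,v5:0,v6:inf,v7:inf
step 2: dist = v0:inf,v1:inf,v2:24,v3:12,v4:inf,v5:0,v6:inf,v7:inf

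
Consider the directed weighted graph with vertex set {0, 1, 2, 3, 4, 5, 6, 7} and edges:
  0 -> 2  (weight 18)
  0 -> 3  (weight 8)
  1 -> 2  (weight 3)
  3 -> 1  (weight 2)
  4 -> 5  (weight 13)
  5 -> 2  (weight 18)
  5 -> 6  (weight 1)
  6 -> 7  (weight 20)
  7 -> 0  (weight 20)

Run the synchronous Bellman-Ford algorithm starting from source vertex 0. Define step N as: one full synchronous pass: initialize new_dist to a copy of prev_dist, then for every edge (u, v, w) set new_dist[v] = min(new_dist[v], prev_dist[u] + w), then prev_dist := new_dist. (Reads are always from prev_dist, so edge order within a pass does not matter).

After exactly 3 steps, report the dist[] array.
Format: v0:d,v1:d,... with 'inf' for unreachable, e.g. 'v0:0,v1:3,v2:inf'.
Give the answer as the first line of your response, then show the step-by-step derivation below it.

v0:0,v1:10,v2:13,v3:8,v4:inf,v5:inf,v6:inf,v7:inf

step 1: dist = v0:0,v1:inf,v2:18,v3:8,v4:inf,v5:inf,v6:inf,v7:inf
step 2: dist = v0:0,v1:10,v2:18,v3:8,v4:inf,v5:inf,v6:inf,v7:inf
step 3: dist = v0:0,v1:10,v2:13,v3:8,v4:inf,v5:inf,v6:inf,v7:inf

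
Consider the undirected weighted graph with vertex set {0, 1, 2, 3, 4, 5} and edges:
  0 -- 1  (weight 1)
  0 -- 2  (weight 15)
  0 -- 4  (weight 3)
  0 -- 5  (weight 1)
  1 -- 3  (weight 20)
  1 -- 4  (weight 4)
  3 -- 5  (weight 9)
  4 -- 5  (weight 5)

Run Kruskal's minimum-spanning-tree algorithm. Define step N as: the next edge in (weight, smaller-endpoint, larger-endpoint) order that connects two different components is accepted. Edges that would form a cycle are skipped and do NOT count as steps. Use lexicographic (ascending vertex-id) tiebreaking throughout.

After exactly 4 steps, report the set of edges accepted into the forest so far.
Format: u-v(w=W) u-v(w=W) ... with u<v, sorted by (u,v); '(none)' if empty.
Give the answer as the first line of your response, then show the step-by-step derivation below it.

0-1(w=1) 0-4(w=3) 0-5(w=1) 3-5(w=9)

step 1: add edge 0-1 (w=1); MST = {0-1(w=1)}
step 2: add edge 0-5 (w=1); MST = {0-1(w=1) 0-5(w=1)}
step 3: add edge 0-4 (w=3); MST = {0-1(w=1) 0-4(w=3) 0-5(w=1)}
step 4: add edge 3-5 (w=9); MST = {0-1(w=1) 0-4(w=3) 0-5(w=1) 3-5(w=9)}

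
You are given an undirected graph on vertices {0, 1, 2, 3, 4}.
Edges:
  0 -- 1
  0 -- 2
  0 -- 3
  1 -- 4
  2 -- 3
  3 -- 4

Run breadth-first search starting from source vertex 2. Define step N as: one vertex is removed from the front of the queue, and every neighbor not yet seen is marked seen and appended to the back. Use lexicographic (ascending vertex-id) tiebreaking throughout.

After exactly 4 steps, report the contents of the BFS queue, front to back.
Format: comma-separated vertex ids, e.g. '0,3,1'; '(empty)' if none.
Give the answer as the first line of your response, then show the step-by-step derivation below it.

4

step 1: dequeue 2; queue=[0,3]; order=2
step 2: dequeue 0; queue=[3,1]; order=2,0
step 3: dequeue 3; queue=[1,4]; order=2,0,3
step 4: dequeue 1; queue=[4]; order=2,0,3,1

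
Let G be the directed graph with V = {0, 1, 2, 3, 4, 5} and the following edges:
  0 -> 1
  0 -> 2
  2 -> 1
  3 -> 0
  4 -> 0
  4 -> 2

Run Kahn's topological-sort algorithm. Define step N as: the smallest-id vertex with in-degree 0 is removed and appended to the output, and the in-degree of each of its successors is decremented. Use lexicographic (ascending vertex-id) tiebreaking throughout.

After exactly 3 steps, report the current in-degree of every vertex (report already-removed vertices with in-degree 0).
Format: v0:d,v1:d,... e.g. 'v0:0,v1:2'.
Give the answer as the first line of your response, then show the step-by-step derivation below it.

v0:0,v1:1,v2:0,v3:0,v4:0,v5:0

step 1: output 3; order=[3]; indeg=(1,2,2,0,0,0)
step 2: output 4; order=[3,4]; indeg=(0,2,1,0,0,0)
step 3: output 0; order=[3,4,0]; indeg=(0,1,0,0,0,0)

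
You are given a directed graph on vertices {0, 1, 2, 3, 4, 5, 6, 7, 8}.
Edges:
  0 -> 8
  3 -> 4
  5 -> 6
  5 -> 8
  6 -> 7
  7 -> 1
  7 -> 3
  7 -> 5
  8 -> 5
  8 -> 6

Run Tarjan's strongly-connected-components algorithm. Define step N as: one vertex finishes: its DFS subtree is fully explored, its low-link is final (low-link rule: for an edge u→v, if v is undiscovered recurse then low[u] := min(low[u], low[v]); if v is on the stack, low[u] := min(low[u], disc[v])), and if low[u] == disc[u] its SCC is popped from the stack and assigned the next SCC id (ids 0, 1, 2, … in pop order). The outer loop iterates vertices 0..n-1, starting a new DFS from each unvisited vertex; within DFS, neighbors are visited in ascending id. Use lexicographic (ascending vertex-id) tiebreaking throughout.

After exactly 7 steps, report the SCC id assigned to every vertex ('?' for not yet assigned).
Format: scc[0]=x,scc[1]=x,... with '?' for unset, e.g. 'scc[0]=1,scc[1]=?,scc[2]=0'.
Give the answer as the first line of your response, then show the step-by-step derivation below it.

scc[0]=?,scc[1]=0,scc[2]=?,scc[3]=2,scc[4]=1,scc[5]=3,scc[6]=3,scc[7]=3,scc[8]=3

step 1: low=(low[0]=0,low[1]=5,low[2]=?,low[3]=?,low[4]=?,low[5]=2,low[6]=3,low[7]=4,low[8]=1); scc=(scc[0]=?,scc[1]=0,scc[2]=?,scc[3]=?,scc[4]=?,scc[5]=?,scc[6]=?,scc[7]=?,scc[8]=?)
step 2: low=(low[0]=0,low[1]=5,low[2]=?,low[3]=6,low[4]=7,low[5]=2,low[6]=3,low[7]=4,low[8]=1); scc=(scc[0]=?,scc[1]=0,scc[2]=?,scc[3]=?,scc[4]=1,scc[5]=?,scc[6]=?,scc[7]=?,scc[8]=?)
step 3: low=(low[0]=0,low[1]=5,low[2]=?,low[3]=6,low[4]=7,low[5]=2,low[6]=3,low[7]=4,low[8]=1); scc=(scc[0]=?,scc[1]=0,scc[2]=?,scc[3]=2,scc[4]=1,scc[5]=?,scc[6]=?,scc[7]=?,scc[8]=?)
step 4: low=(low[0]=0,low[1]=5,low[2]=?,low[3]=6,low[4]=7,low[5]=2,low[6]=3,low[7]=2,low[8]=1); scc=(scc[0]=?,scc[1]=0,scc[2]=?,scc[3]=2,scc[4]=1,scc[5]=?,scc[6]=?,scc[7]=?,scc[8]=?)
step 5: low=(low[0]=0,low[1]=5,low[2]=?,low[3]=6,low[4]=7,low[5]=2,low[6]=2,low[7]=2,low[8]=1); scc=(scc[0]=?,scc[1]=0,scc[2]=?,scc[3]=2,scc[4]=1,scc[5]=?,scc[6]=?,scc[7]=?,scc[8]=?)
step 6: low=(low[0]=0,low[1]=5,low[2]=?,low[3]=6,low[4]=7,low[5]=1,low[6]=2,low[7]=2,low[8]=1); scc=(scc[0]=?,scc[1]=0,scc[2]=?,scc[3]=2,scc[4]=1,scc[5]=?,scc[6]=?,scc[7]=?,scc[8]=?)
step 7: low=(low[0]=0,low[1]=5,low[2]=?,low[3]=6,low[4]=7,low[5]=1,low[6]=2,low[7]=2,low[8]=1); scc=(scc[0]=?,scc[1]=0,scc[2]=?,scc[3]=2,scc[4]=1,scc[5]=3,scc[6]=3,scc[7]=3,scc[8]=3)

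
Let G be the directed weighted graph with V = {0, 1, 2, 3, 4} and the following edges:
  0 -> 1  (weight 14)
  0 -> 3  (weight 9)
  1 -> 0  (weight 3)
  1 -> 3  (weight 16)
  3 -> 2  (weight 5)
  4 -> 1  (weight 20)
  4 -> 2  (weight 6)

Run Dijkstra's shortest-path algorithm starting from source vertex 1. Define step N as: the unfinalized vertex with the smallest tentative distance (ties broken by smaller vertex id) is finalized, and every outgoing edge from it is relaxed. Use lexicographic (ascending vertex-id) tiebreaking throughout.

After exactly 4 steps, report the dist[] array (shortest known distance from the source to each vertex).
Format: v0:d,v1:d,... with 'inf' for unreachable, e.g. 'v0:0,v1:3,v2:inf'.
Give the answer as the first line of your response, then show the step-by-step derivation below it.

v0:3,v1:0,v2:17,v3:12,v4:inf

step 1: dist = v0:3,v1:0,v2:inf,v3:16,v4:inf
step 2: dist = v0:3,v1:0,v2:inf,v3:12,v4:inf
step 3: dist = v0:3,v1:0,v2:17,v3:12,v4:inf
step 4: dist = v0:3,v1:0,v2:17,v3:12,v4:inf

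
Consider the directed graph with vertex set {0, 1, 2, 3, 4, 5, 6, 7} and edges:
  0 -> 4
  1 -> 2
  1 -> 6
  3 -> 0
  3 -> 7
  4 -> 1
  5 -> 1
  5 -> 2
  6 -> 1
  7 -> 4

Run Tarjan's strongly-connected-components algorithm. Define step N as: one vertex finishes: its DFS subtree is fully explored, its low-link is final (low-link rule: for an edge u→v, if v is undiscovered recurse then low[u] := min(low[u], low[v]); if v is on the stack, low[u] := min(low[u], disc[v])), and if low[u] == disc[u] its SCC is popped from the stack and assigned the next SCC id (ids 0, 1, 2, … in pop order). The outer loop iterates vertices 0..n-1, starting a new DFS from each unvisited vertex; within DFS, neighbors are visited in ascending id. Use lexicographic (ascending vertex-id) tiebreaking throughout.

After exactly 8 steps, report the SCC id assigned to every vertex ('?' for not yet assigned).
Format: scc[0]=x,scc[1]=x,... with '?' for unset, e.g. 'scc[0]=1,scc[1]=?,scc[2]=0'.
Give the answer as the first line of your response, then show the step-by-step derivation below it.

scc[0]=3,scc[1]=1,scc[2]=0,scc[3]=5,scc[4]=2,scc[5]=6,scc[6]=1,scc[7]=4

step 1: low=(low[0]=0,low[1]=2,low[2]=3,low[3]=?,low[4]=1,low[5]=?,low[6]=?,low[7]=?); scc=(scc[0]=?,scc[1]=?,scc[2]=0,scc[3]=?,scc[4]=?,scc[5]=?,scc[6]=?,scc[7]=?)
step 2: low=(low[0]=0,low[1]=2,low[2]=3,low[3]=?,low[4]=1,low[5]=?,low[6]=2,low[7]=?); scc=(scc[0]=?,scc[1]=?,scc[2]=0,scc[3]=?,scc[4]=?,scc[5]=?,scc[6]=?,scc[7]=?)
step 3: low=(low[0]=0,low[1]=2,low[2]=3,low[3]=?,low[4]=1,low[5]=?,low[6]=2,low[7]=?); scc=(scc[0]=?,scc[1]=1,scc[2]=0,scc[3]=?,scc[4]=?,scc[5]=?,scc[6]=1,scc[7]=?)
step 4: low=(low[0]=0,low[1]=2,low[2]=3,low[3]=?,low[4]=1,low[5]=?,low[6]=2,low[7]=?); scc=(scc[0]=?,scc[1]=1,scc[2]=0,scc[3]=?,scc[4]=2,scc[5]=?,scc[6]=1,scc[7]=?)
step 5: low=(low[0]=0,low[1]=2,low[2]=3,low[3]=?,low[4]=1,low[5]=?,low[6]=2,low[7]=?); scc=(scc[0]=3,scc[1]=1,scc[2]=0,scc[3]=?,scc[4]=2,scc[5]=?,scc[6]=1,scc[7]=?)
step 6: low=(low[0]=0,low[1]=2,low[2]=3,low[3]=5,low[4]=1,low[5]=?,low[6]=2,low[7]=6); scc=(scc[0]=3,scc[1]=1,scc[2]=0,scc[3]=?,scc[4]=2,scc[5]=?,scc[6]=1,scc[7]=4)
step 7: low=(low[0]=0,low[1]=2,low[2]=3,low[3]=5,low[4]=1,low[5]=?,low[6]=2,low[7]=6); scc=(scc[0]=3,scc[1]=1,scc[2]=0,scc[3]=5,scc[4]=2,scc[5]=?,scc[6]=1,scc[7]=4)
step 8: low=(low[0]=0,low[1]=2,low[2]=3,low[3]=5,low[4]=1,low[5]=7,low[6]=2,low[7]=6); scc=(scc[0]=3,scc[1]=1,scc[2]=0,scc[3]=5,scc[4]=2,scc[5]=6,scc[6]=1,scc[7]=4)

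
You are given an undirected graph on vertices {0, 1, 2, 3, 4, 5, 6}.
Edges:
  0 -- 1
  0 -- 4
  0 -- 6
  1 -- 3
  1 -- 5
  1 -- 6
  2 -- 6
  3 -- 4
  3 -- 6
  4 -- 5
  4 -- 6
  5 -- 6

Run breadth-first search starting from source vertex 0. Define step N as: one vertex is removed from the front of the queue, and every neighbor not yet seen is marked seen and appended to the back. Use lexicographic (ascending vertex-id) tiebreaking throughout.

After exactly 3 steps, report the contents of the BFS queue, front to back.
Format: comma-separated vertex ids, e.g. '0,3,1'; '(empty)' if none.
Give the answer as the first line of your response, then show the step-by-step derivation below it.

6,3,5

step 1: dequeue 0; queue=[1,4,6]; order=0
step 2: dequeue 1; queue=[4,6,3,5]; order=0,1
step 3: dequeue 4; queue=[6,3,5]; order=0,1,4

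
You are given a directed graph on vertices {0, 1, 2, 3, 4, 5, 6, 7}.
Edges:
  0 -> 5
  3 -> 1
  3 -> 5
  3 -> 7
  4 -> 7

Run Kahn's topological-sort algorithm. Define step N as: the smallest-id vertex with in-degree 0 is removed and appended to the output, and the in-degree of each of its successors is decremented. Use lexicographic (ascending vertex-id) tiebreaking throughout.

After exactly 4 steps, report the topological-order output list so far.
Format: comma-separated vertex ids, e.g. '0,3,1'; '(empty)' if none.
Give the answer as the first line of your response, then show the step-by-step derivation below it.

0,2,3,1

step 1: output 0; order=[0]; indeg=(0,1,0,0,0,1,0,2)
step 2: output 2; order=[0,2]; indeg=(0,1,0,0,0,1,0,2)
step 3: output 3; order=[0,2,3]; indeg=(0,0,0,0,0,0,0,1)
step 4: output 1; order=[0,2,3,1]; indeg=(0,0,0,0,0,0,0,1)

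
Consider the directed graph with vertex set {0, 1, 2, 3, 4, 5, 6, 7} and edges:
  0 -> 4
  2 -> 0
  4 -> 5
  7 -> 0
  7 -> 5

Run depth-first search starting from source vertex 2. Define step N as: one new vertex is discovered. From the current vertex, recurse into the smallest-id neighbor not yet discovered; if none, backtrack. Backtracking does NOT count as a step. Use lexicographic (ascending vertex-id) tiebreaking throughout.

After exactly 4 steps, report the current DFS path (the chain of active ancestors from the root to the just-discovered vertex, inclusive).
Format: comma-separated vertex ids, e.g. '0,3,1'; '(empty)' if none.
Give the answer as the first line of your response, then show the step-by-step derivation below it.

2,0,4,5

step 1: discover 2; path=2; order=2
step 2: discover 0; path=2>0; order=2,0
step 3: discover 4; path=2>0>4; order=2,0,4
step 4: discover 5; path=2>0>4>5; order=2,0,4,5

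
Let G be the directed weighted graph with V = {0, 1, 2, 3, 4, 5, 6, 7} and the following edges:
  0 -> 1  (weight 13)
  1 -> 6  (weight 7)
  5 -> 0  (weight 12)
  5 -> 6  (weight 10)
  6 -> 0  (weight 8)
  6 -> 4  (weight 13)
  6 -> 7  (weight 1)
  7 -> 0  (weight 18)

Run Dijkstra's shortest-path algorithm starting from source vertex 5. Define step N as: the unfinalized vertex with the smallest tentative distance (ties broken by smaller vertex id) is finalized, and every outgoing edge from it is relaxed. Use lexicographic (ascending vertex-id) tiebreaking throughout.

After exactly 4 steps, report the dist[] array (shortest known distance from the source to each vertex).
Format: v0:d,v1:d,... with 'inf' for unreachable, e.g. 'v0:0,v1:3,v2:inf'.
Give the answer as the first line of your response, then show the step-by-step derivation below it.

v0:12,v1:25,v2:inf,v3:inf,v4:23,v5:0,v6:10,v7:11

step 1: dist = v0:12,v1:inf,v2:inf,v3:inf,v4:inf,v5:0,v6:10,v7:inf
step 2: dist = v0:12,v1:inf,v2:inf,v3:inf,v4:23,v5:0,v6:10,v7:11
step 3: dist = v0:12,v1:inf,v2:inf,v3:inf,v4:23,v5:0,v6:10,v7:11
step 4: dist = v0:12,v1:25,v2:inf,v3:inf,v4:23,v5:0,v6:10,v7:11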